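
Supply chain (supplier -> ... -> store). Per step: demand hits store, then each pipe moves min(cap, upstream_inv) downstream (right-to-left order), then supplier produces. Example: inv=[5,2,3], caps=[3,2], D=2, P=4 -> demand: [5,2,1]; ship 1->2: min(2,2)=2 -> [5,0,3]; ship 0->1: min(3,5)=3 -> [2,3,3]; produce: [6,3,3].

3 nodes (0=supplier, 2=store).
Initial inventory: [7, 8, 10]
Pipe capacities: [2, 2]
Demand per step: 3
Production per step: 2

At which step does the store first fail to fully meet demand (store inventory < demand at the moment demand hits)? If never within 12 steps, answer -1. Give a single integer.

Step 1: demand=3,sold=3 ship[1->2]=2 ship[0->1]=2 prod=2 -> [7 8 9]
Step 2: demand=3,sold=3 ship[1->2]=2 ship[0->1]=2 prod=2 -> [7 8 8]
Step 3: demand=3,sold=3 ship[1->2]=2 ship[0->1]=2 prod=2 -> [7 8 7]
Step 4: demand=3,sold=3 ship[1->2]=2 ship[0->1]=2 prod=2 -> [7 8 6]
Step 5: demand=3,sold=3 ship[1->2]=2 ship[0->1]=2 prod=2 -> [7 8 5]
Step 6: demand=3,sold=3 ship[1->2]=2 ship[0->1]=2 prod=2 -> [7 8 4]
Step 7: demand=3,sold=3 ship[1->2]=2 ship[0->1]=2 prod=2 -> [7 8 3]
Step 8: demand=3,sold=3 ship[1->2]=2 ship[0->1]=2 prod=2 -> [7 8 2]
Step 9: demand=3,sold=2 ship[1->2]=2 ship[0->1]=2 prod=2 -> [7 8 2]
Step 10: demand=3,sold=2 ship[1->2]=2 ship[0->1]=2 prod=2 -> [7 8 2]
Step 11: demand=3,sold=2 ship[1->2]=2 ship[0->1]=2 prod=2 -> [7 8 2]
Step 12: demand=3,sold=2 ship[1->2]=2 ship[0->1]=2 prod=2 -> [7 8 2]
First stockout at step 9

9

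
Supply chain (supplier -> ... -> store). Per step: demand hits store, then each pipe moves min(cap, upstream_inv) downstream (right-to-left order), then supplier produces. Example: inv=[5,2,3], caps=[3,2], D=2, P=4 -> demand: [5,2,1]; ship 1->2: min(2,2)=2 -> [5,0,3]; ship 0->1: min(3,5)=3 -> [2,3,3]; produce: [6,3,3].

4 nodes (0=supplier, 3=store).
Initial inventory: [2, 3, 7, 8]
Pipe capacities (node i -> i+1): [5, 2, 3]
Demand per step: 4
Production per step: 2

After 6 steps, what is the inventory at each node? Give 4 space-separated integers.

Step 1: demand=4,sold=4 ship[2->3]=3 ship[1->2]=2 ship[0->1]=2 prod=2 -> inv=[2 3 6 7]
Step 2: demand=4,sold=4 ship[2->3]=3 ship[1->2]=2 ship[0->1]=2 prod=2 -> inv=[2 3 5 6]
Step 3: demand=4,sold=4 ship[2->3]=3 ship[1->2]=2 ship[0->1]=2 prod=2 -> inv=[2 3 4 5]
Step 4: demand=4,sold=4 ship[2->3]=3 ship[1->2]=2 ship[0->1]=2 prod=2 -> inv=[2 3 3 4]
Step 5: demand=4,sold=4 ship[2->3]=3 ship[1->2]=2 ship[0->1]=2 prod=2 -> inv=[2 3 2 3]
Step 6: demand=4,sold=3 ship[2->3]=2 ship[1->2]=2 ship[0->1]=2 prod=2 -> inv=[2 3 2 2]

2 3 2 2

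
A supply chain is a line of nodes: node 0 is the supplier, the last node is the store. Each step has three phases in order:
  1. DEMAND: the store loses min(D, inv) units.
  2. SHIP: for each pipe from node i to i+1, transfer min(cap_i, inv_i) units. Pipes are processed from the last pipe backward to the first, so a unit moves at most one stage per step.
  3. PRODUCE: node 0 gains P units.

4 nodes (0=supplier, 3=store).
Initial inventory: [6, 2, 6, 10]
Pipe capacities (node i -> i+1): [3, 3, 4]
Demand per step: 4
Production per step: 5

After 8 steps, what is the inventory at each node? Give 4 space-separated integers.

Step 1: demand=4,sold=4 ship[2->3]=4 ship[1->2]=2 ship[0->1]=3 prod=5 -> inv=[8 3 4 10]
Step 2: demand=4,sold=4 ship[2->3]=4 ship[1->2]=3 ship[0->1]=3 prod=5 -> inv=[10 3 3 10]
Step 3: demand=4,sold=4 ship[2->3]=3 ship[1->2]=3 ship[0->1]=3 prod=5 -> inv=[12 3 3 9]
Step 4: demand=4,sold=4 ship[2->3]=3 ship[1->2]=3 ship[0->1]=3 prod=5 -> inv=[14 3 3 8]
Step 5: demand=4,sold=4 ship[2->3]=3 ship[1->2]=3 ship[0->1]=3 prod=5 -> inv=[16 3 3 7]
Step 6: demand=4,sold=4 ship[2->3]=3 ship[1->2]=3 ship[0->1]=3 prod=5 -> inv=[18 3 3 6]
Step 7: demand=4,sold=4 ship[2->3]=3 ship[1->2]=3 ship[0->1]=3 prod=5 -> inv=[20 3 3 5]
Step 8: demand=4,sold=4 ship[2->3]=3 ship[1->2]=3 ship[0->1]=3 prod=5 -> inv=[22 3 3 4]

22 3 3 4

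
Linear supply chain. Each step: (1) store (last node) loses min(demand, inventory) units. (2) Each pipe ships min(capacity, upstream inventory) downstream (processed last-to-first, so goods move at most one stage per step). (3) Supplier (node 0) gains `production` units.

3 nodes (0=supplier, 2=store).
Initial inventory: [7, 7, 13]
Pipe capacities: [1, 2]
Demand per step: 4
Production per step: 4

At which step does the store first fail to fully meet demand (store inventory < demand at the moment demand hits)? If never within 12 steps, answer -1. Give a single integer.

Step 1: demand=4,sold=4 ship[1->2]=2 ship[0->1]=1 prod=4 -> [10 6 11]
Step 2: demand=4,sold=4 ship[1->2]=2 ship[0->1]=1 prod=4 -> [13 5 9]
Step 3: demand=4,sold=4 ship[1->2]=2 ship[0->1]=1 prod=4 -> [16 4 7]
Step 4: demand=4,sold=4 ship[1->2]=2 ship[0->1]=1 prod=4 -> [19 3 5]
Step 5: demand=4,sold=4 ship[1->2]=2 ship[0->1]=1 prod=4 -> [22 2 3]
Step 6: demand=4,sold=3 ship[1->2]=2 ship[0->1]=1 prod=4 -> [25 1 2]
Step 7: demand=4,sold=2 ship[1->2]=1 ship[0->1]=1 prod=4 -> [28 1 1]
Step 8: demand=4,sold=1 ship[1->2]=1 ship[0->1]=1 prod=4 -> [31 1 1]
Step 9: demand=4,sold=1 ship[1->2]=1 ship[0->1]=1 prod=4 -> [34 1 1]
Step 10: demand=4,sold=1 ship[1->2]=1 ship[0->1]=1 prod=4 -> [37 1 1]
Step 11: demand=4,sold=1 ship[1->2]=1 ship[0->1]=1 prod=4 -> [40 1 1]
Step 12: demand=4,sold=1 ship[1->2]=1 ship[0->1]=1 prod=4 -> [43 1 1]
First stockout at step 6

6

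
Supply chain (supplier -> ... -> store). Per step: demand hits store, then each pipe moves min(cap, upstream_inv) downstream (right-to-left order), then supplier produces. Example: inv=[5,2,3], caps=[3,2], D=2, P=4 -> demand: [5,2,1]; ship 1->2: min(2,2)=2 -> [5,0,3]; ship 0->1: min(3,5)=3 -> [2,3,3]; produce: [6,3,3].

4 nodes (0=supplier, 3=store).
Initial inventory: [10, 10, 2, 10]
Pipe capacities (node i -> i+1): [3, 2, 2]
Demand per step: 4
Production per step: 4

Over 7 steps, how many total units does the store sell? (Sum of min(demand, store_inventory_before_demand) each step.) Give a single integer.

Step 1: sold=4 (running total=4) -> [11 11 2 8]
Step 2: sold=4 (running total=8) -> [12 12 2 6]
Step 3: sold=4 (running total=12) -> [13 13 2 4]
Step 4: sold=4 (running total=16) -> [14 14 2 2]
Step 5: sold=2 (running total=18) -> [15 15 2 2]
Step 6: sold=2 (running total=20) -> [16 16 2 2]
Step 7: sold=2 (running total=22) -> [17 17 2 2]

Answer: 22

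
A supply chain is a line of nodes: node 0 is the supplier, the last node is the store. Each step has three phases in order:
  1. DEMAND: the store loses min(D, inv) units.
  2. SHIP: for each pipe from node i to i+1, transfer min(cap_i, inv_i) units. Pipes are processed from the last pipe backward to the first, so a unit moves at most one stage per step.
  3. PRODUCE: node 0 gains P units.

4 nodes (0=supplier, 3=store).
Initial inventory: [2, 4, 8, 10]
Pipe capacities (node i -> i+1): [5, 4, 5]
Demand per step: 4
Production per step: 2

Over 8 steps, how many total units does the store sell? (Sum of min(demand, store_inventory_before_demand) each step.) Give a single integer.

Answer: 32

Derivation:
Step 1: sold=4 (running total=4) -> [2 2 7 11]
Step 2: sold=4 (running total=8) -> [2 2 4 12]
Step 3: sold=4 (running total=12) -> [2 2 2 12]
Step 4: sold=4 (running total=16) -> [2 2 2 10]
Step 5: sold=4 (running total=20) -> [2 2 2 8]
Step 6: sold=4 (running total=24) -> [2 2 2 6]
Step 7: sold=4 (running total=28) -> [2 2 2 4]
Step 8: sold=4 (running total=32) -> [2 2 2 2]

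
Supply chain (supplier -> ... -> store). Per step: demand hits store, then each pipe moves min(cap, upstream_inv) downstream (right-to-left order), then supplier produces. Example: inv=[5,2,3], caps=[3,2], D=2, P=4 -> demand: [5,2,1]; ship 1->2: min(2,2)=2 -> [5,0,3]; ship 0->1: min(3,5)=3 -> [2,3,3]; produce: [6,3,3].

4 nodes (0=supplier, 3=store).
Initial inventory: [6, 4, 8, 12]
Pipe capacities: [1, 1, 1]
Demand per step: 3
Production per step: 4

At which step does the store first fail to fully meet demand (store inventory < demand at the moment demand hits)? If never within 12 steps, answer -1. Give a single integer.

Step 1: demand=3,sold=3 ship[2->3]=1 ship[1->2]=1 ship[0->1]=1 prod=4 -> [9 4 8 10]
Step 2: demand=3,sold=3 ship[2->3]=1 ship[1->2]=1 ship[0->1]=1 prod=4 -> [12 4 8 8]
Step 3: demand=3,sold=3 ship[2->3]=1 ship[1->2]=1 ship[0->1]=1 prod=4 -> [15 4 8 6]
Step 4: demand=3,sold=3 ship[2->3]=1 ship[1->2]=1 ship[0->1]=1 prod=4 -> [18 4 8 4]
Step 5: demand=3,sold=3 ship[2->3]=1 ship[1->2]=1 ship[0->1]=1 prod=4 -> [21 4 8 2]
Step 6: demand=3,sold=2 ship[2->3]=1 ship[1->2]=1 ship[0->1]=1 prod=4 -> [24 4 8 1]
Step 7: demand=3,sold=1 ship[2->3]=1 ship[1->2]=1 ship[0->1]=1 prod=4 -> [27 4 8 1]
Step 8: demand=3,sold=1 ship[2->3]=1 ship[1->2]=1 ship[0->1]=1 prod=4 -> [30 4 8 1]
Step 9: demand=3,sold=1 ship[2->3]=1 ship[1->2]=1 ship[0->1]=1 prod=4 -> [33 4 8 1]
Step 10: demand=3,sold=1 ship[2->3]=1 ship[1->2]=1 ship[0->1]=1 prod=4 -> [36 4 8 1]
Step 11: demand=3,sold=1 ship[2->3]=1 ship[1->2]=1 ship[0->1]=1 prod=4 -> [39 4 8 1]
Step 12: demand=3,sold=1 ship[2->3]=1 ship[1->2]=1 ship[0->1]=1 prod=4 -> [42 4 8 1]
First stockout at step 6

6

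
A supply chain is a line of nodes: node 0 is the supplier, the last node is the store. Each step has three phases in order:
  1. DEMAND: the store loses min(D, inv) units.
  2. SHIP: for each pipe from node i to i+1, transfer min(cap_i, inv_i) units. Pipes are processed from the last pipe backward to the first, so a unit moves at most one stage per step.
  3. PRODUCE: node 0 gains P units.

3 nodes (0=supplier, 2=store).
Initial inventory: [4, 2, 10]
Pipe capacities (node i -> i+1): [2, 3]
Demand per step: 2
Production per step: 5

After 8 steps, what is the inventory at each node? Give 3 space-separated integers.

Step 1: demand=2,sold=2 ship[1->2]=2 ship[0->1]=2 prod=5 -> inv=[7 2 10]
Step 2: demand=2,sold=2 ship[1->2]=2 ship[0->1]=2 prod=5 -> inv=[10 2 10]
Step 3: demand=2,sold=2 ship[1->2]=2 ship[0->1]=2 prod=5 -> inv=[13 2 10]
Step 4: demand=2,sold=2 ship[1->2]=2 ship[0->1]=2 prod=5 -> inv=[16 2 10]
Step 5: demand=2,sold=2 ship[1->2]=2 ship[0->1]=2 prod=5 -> inv=[19 2 10]
Step 6: demand=2,sold=2 ship[1->2]=2 ship[0->1]=2 prod=5 -> inv=[22 2 10]
Step 7: demand=2,sold=2 ship[1->2]=2 ship[0->1]=2 prod=5 -> inv=[25 2 10]
Step 8: demand=2,sold=2 ship[1->2]=2 ship[0->1]=2 prod=5 -> inv=[28 2 10]

28 2 10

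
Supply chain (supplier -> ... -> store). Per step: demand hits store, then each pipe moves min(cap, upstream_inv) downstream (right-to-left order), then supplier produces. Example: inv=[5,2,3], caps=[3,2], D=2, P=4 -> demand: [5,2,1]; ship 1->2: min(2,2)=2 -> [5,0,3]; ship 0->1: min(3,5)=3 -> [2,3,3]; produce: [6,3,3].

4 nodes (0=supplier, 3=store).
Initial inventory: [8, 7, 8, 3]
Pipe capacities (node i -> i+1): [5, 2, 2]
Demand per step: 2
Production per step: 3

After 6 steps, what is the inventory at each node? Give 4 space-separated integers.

Step 1: demand=2,sold=2 ship[2->3]=2 ship[1->2]=2 ship[0->1]=5 prod=3 -> inv=[6 10 8 3]
Step 2: demand=2,sold=2 ship[2->3]=2 ship[1->2]=2 ship[0->1]=5 prod=3 -> inv=[4 13 8 3]
Step 3: demand=2,sold=2 ship[2->3]=2 ship[1->2]=2 ship[0->1]=4 prod=3 -> inv=[3 15 8 3]
Step 4: demand=2,sold=2 ship[2->3]=2 ship[1->2]=2 ship[0->1]=3 prod=3 -> inv=[3 16 8 3]
Step 5: demand=2,sold=2 ship[2->3]=2 ship[1->2]=2 ship[0->1]=3 prod=3 -> inv=[3 17 8 3]
Step 6: demand=2,sold=2 ship[2->3]=2 ship[1->2]=2 ship[0->1]=3 prod=3 -> inv=[3 18 8 3]

3 18 8 3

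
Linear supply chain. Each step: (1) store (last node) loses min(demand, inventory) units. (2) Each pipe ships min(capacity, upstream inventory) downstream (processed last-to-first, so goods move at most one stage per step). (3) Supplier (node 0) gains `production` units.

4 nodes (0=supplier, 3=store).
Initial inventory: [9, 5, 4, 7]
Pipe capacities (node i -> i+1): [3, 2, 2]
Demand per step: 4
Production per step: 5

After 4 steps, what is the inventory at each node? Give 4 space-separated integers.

Step 1: demand=4,sold=4 ship[2->3]=2 ship[1->2]=2 ship[0->1]=3 prod=5 -> inv=[11 6 4 5]
Step 2: demand=4,sold=4 ship[2->3]=2 ship[1->2]=2 ship[0->1]=3 prod=5 -> inv=[13 7 4 3]
Step 3: demand=4,sold=3 ship[2->3]=2 ship[1->2]=2 ship[0->1]=3 prod=5 -> inv=[15 8 4 2]
Step 4: demand=4,sold=2 ship[2->3]=2 ship[1->2]=2 ship[0->1]=3 prod=5 -> inv=[17 9 4 2]

17 9 4 2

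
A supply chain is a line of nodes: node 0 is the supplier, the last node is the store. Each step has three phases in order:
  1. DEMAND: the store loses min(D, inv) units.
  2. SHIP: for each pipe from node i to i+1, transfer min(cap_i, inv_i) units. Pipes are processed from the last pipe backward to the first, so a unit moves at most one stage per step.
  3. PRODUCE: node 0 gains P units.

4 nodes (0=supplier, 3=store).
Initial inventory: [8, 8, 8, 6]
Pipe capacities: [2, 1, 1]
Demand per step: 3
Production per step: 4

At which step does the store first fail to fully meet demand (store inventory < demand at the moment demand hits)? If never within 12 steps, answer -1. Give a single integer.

Step 1: demand=3,sold=3 ship[2->3]=1 ship[1->2]=1 ship[0->1]=2 prod=4 -> [10 9 8 4]
Step 2: demand=3,sold=3 ship[2->3]=1 ship[1->2]=1 ship[0->1]=2 prod=4 -> [12 10 8 2]
Step 3: demand=3,sold=2 ship[2->3]=1 ship[1->2]=1 ship[0->1]=2 prod=4 -> [14 11 8 1]
Step 4: demand=3,sold=1 ship[2->3]=1 ship[1->2]=1 ship[0->1]=2 prod=4 -> [16 12 8 1]
Step 5: demand=3,sold=1 ship[2->3]=1 ship[1->2]=1 ship[0->1]=2 prod=4 -> [18 13 8 1]
Step 6: demand=3,sold=1 ship[2->3]=1 ship[1->2]=1 ship[0->1]=2 prod=4 -> [20 14 8 1]
Step 7: demand=3,sold=1 ship[2->3]=1 ship[1->2]=1 ship[0->1]=2 prod=4 -> [22 15 8 1]
Step 8: demand=3,sold=1 ship[2->3]=1 ship[1->2]=1 ship[0->1]=2 prod=4 -> [24 16 8 1]
Step 9: demand=3,sold=1 ship[2->3]=1 ship[1->2]=1 ship[0->1]=2 prod=4 -> [26 17 8 1]
Step 10: demand=3,sold=1 ship[2->3]=1 ship[1->2]=1 ship[0->1]=2 prod=4 -> [28 18 8 1]
Step 11: demand=3,sold=1 ship[2->3]=1 ship[1->2]=1 ship[0->1]=2 prod=4 -> [30 19 8 1]
Step 12: demand=3,sold=1 ship[2->3]=1 ship[1->2]=1 ship[0->1]=2 prod=4 -> [32 20 8 1]
First stockout at step 3

3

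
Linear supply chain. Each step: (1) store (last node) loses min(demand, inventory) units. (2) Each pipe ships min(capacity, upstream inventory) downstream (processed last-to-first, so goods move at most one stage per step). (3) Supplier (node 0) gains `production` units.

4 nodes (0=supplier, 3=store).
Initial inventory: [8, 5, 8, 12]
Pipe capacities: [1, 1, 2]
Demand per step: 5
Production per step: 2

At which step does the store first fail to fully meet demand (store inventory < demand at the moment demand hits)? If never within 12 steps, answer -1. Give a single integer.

Step 1: demand=5,sold=5 ship[2->3]=2 ship[1->2]=1 ship[0->1]=1 prod=2 -> [9 5 7 9]
Step 2: demand=5,sold=5 ship[2->3]=2 ship[1->2]=1 ship[0->1]=1 prod=2 -> [10 5 6 6]
Step 3: demand=5,sold=5 ship[2->3]=2 ship[1->2]=1 ship[0->1]=1 prod=2 -> [11 5 5 3]
Step 4: demand=5,sold=3 ship[2->3]=2 ship[1->2]=1 ship[0->1]=1 prod=2 -> [12 5 4 2]
Step 5: demand=5,sold=2 ship[2->3]=2 ship[1->2]=1 ship[0->1]=1 prod=2 -> [13 5 3 2]
Step 6: demand=5,sold=2 ship[2->3]=2 ship[1->2]=1 ship[0->1]=1 prod=2 -> [14 5 2 2]
Step 7: demand=5,sold=2 ship[2->3]=2 ship[1->2]=1 ship[0->1]=1 prod=2 -> [15 5 1 2]
Step 8: demand=5,sold=2 ship[2->3]=1 ship[1->2]=1 ship[0->1]=1 prod=2 -> [16 5 1 1]
Step 9: demand=5,sold=1 ship[2->3]=1 ship[1->2]=1 ship[0->1]=1 prod=2 -> [17 5 1 1]
Step 10: demand=5,sold=1 ship[2->3]=1 ship[1->2]=1 ship[0->1]=1 prod=2 -> [18 5 1 1]
Step 11: demand=5,sold=1 ship[2->3]=1 ship[1->2]=1 ship[0->1]=1 prod=2 -> [19 5 1 1]
Step 12: demand=5,sold=1 ship[2->3]=1 ship[1->2]=1 ship[0->1]=1 prod=2 -> [20 5 1 1]
First stockout at step 4

4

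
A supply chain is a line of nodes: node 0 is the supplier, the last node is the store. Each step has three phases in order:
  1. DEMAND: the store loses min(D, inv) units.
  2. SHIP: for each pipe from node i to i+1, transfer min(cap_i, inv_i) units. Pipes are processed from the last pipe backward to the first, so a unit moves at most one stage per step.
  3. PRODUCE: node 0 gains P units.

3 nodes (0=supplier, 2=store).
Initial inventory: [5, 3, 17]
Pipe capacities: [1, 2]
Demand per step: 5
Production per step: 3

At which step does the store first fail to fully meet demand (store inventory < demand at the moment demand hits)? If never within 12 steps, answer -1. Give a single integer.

Step 1: demand=5,sold=5 ship[1->2]=2 ship[0->1]=1 prod=3 -> [7 2 14]
Step 2: demand=5,sold=5 ship[1->2]=2 ship[0->1]=1 prod=3 -> [9 1 11]
Step 3: demand=5,sold=5 ship[1->2]=1 ship[0->1]=1 prod=3 -> [11 1 7]
Step 4: demand=5,sold=5 ship[1->2]=1 ship[0->1]=1 prod=3 -> [13 1 3]
Step 5: demand=5,sold=3 ship[1->2]=1 ship[0->1]=1 prod=3 -> [15 1 1]
Step 6: demand=5,sold=1 ship[1->2]=1 ship[0->1]=1 prod=3 -> [17 1 1]
Step 7: demand=5,sold=1 ship[1->2]=1 ship[0->1]=1 prod=3 -> [19 1 1]
Step 8: demand=5,sold=1 ship[1->2]=1 ship[0->1]=1 prod=3 -> [21 1 1]
Step 9: demand=5,sold=1 ship[1->2]=1 ship[0->1]=1 prod=3 -> [23 1 1]
Step 10: demand=5,sold=1 ship[1->2]=1 ship[0->1]=1 prod=3 -> [25 1 1]
Step 11: demand=5,sold=1 ship[1->2]=1 ship[0->1]=1 prod=3 -> [27 1 1]
Step 12: demand=5,sold=1 ship[1->2]=1 ship[0->1]=1 prod=3 -> [29 1 1]
First stockout at step 5

5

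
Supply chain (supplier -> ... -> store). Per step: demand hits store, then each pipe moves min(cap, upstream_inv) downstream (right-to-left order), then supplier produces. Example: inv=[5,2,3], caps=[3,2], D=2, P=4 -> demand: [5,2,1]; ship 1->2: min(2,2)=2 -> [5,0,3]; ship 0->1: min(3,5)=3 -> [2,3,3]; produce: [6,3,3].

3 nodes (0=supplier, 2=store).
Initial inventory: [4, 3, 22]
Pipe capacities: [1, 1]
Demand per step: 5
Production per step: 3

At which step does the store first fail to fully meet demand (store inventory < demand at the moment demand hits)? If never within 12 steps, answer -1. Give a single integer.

Step 1: demand=5,sold=5 ship[1->2]=1 ship[0->1]=1 prod=3 -> [6 3 18]
Step 2: demand=5,sold=5 ship[1->2]=1 ship[0->1]=1 prod=3 -> [8 3 14]
Step 3: demand=5,sold=5 ship[1->2]=1 ship[0->1]=1 prod=3 -> [10 3 10]
Step 4: demand=5,sold=5 ship[1->2]=1 ship[0->1]=1 prod=3 -> [12 3 6]
Step 5: demand=5,sold=5 ship[1->2]=1 ship[0->1]=1 prod=3 -> [14 3 2]
Step 6: demand=5,sold=2 ship[1->2]=1 ship[0->1]=1 prod=3 -> [16 3 1]
Step 7: demand=5,sold=1 ship[1->2]=1 ship[0->1]=1 prod=3 -> [18 3 1]
Step 8: demand=5,sold=1 ship[1->2]=1 ship[0->1]=1 prod=3 -> [20 3 1]
Step 9: demand=5,sold=1 ship[1->2]=1 ship[0->1]=1 prod=3 -> [22 3 1]
Step 10: demand=5,sold=1 ship[1->2]=1 ship[0->1]=1 prod=3 -> [24 3 1]
Step 11: demand=5,sold=1 ship[1->2]=1 ship[0->1]=1 prod=3 -> [26 3 1]
Step 12: demand=5,sold=1 ship[1->2]=1 ship[0->1]=1 prod=3 -> [28 3 1]
First stockout at step 6

6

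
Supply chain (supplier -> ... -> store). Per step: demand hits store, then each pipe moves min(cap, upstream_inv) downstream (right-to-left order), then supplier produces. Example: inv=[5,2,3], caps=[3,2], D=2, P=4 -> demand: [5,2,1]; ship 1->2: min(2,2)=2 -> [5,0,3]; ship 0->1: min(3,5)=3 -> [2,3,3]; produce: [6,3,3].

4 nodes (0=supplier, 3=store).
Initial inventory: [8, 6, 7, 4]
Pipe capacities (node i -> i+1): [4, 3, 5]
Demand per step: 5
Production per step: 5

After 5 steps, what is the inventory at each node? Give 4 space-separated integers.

Step 1: demand=5,sold=4 ship[2->3]=5 ship[1->2]=3 ship[0->1]=4 prod=5 -> inv=[9 7 5 5]
Step 2: demand=5,sold=5 ship[2->3]=5 ship[1->2]=3 ship[0->1]=4 prod=5 -> inv=[10 8 3 5]
Step 3: demand=5,sold=5 ship[2->3]=3 ship[1->2]=3 ship[0->1]=4 prod=5 -> inv=[11 9 3 3]
Step 4: demand=5,sold=3 ship[2->3]=3 ship[1->2]=3 ship[0->1]=4 prod=5 -> inv=[12 10 3 3]
Step 5: demand=5,sold=3 ship[2->3]=3 ship[1->2]=3 ship[0->1]=4 prod=5 -> inv=[13 11 3 3]

13 11 3 3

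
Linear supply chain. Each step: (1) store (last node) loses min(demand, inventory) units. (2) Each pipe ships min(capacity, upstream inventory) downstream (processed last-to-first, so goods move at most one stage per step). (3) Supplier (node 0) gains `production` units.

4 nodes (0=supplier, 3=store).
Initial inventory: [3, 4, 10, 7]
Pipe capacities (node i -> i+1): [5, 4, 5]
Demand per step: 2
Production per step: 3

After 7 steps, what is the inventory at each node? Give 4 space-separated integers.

Step 1: demand=2,sold=2 ship[2->3]=5 ship[1->2]=4 ship[0->1]=3 prod=3 -> inv=[3 3 9 10]
Step 2: demand=2,sold=2 ship[2->3]=5 ship[1->2]=3 ship[0->1]=3 prod=3 -> inv=[3 3 7 13]
Step 3: demand=2,sold=2 ship[2->3]=5 ship[1->2]=3 ship[0->1]=3 prod=3 -> inv=[3 3 5 16]
Step 4: demand=2,sold=2 ship[2->3]=5 ship[1->2]=3 ship[0->1]=3 prod=3 -> inv=[3 3 3 19]
Step 5: demand=2,sold=2 ship[2->3]=3 ship[1->2]=3 ship[0->1]=3 prod=3 -> inv=[3 3 3 20]
Step 6: demand=2,sold=2 ship[2->3]=3 ship[1->2]=3 ship[0->1]=3 prod=3 -> inv=[3 3 3 21]
Step 7: demand=2,sold=2 ship[2->3]=3 ship[1->2]=3 ship[0->1]=3 prod=3 -> inv=[3 3 3 22]

3 3 3 22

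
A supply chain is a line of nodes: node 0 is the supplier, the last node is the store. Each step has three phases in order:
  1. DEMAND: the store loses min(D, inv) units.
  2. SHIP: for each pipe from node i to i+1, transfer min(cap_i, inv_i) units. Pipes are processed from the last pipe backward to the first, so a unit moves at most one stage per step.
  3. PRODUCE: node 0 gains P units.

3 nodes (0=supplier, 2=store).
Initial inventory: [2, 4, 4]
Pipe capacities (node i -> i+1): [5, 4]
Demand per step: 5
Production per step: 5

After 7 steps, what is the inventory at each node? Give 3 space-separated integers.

Step 1: demand=5,sold=4 ship[1->2]=4 ship[0->1]=2 prod=5 -> inv=[5 2 4]
Step 2: demand=5,sold=4 ship[1->2]=2 ship[0->1]=5 prod=5 -> inv=[5 5 2]
Step 3: demand=5,sold=2 ship[1->2]=4 ship[0->1]=5 prod=5 -> inv=[5 6 4]
Step 4: demand=5,sold=4 ship[1->2]=4 ship[0->1]=5 prod=5 -> inv=[5 7 4]
Step 5: demand=5,sold=4 ship[1->2]=4 ship[0->1]=5 prod=5 -> inv=[5 8 4]
Step 6: demand=5,sold=4 ship[1->2]=4 ship[0->1]=5 prod=5 -> inv=[5 9 4]
Step 7: demand=5,sold=4 ship[1->2]=4 ship[0->1]=5 prod=5 -> inv=[5 10 4]

5 10 4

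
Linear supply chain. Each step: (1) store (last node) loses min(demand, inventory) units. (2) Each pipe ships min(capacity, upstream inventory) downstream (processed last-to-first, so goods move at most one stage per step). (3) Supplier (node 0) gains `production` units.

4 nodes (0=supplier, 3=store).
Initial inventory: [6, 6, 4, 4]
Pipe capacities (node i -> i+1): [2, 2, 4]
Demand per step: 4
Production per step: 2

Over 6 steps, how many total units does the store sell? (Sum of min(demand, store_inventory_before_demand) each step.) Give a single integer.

Answer: 16

Derivation:
Step 1: sold=4 (running total=4) -> [6 6 2 4]
Step 2: sold=4 (running total=8) -> [6 6 2 2]
Step 3: sold=2 (running total=10) -> [6 6 2 2]
Step 4: sold=2 (running total=12) -> [6 6 2 2]
Step 5: sold=2 (running total=14) -> [6 6 2 2]
Step 6: sold=2 (running total=16) -> [6 6 2 2]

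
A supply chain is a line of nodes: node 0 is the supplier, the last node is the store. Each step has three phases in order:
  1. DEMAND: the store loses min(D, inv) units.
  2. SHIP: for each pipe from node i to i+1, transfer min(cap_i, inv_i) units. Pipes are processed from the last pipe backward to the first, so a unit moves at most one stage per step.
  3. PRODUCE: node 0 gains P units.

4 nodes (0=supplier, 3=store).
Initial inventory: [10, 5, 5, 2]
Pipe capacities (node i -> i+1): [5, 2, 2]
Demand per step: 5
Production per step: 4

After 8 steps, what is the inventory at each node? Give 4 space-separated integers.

Step 1: demand=5,sold=2 ship[2->3]=2 ship[1->2]=2 ship[0->1]=5 prod=4 -> inv=[9 8 5 2]
Step 2: demand=5,sold=2 ship[2->3]=2 ship[1->2]=2 ship[0->1]=5 prod=4 -> inv=[8 11 5 2]
Step 3: demand=5,sold=2 ship[2->3]=2 ship[1->2]=2 ship[0->1]=5 prod=4 -> inv=[7 14 5 2]
Step 4: demand=5,sold=2 ship[2->3]=2 ship[1->2]=2 ship[0->1]=5 prod=4 -> inv=[6 17 5 2]
Step 5: demand=5,sold=2 ship[2->3]=2 ship[1->2]=2 ship[0->1]=5 prod=4 -> inv=[5 20 5 2]
Step 6: demand=5,sold=2 ship[2->3]=2 ship[1->2]=2 ship[0->1]=5 prod=4 -> inv=[4 23 5 2]
Step 7: demand=5,sold=2 ship[2->3]=2 ship[1->2]=2 ship[0->1]=4 prod=4 -> inv=[4 25 5 2]
Step 8: demand=5,sold=2 ship[2->3]=2 ship[1->2]=2 ship[0->1]=4 prod=4 -> inv=[4 27 5 2]

4 27 5 2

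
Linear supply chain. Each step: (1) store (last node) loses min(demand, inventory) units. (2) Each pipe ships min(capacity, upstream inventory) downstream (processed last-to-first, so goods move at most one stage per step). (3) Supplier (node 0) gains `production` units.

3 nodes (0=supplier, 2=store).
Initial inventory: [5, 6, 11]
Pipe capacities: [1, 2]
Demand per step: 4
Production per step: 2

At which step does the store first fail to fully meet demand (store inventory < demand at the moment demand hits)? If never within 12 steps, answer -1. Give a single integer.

Step 1: demand=4,sold=4 ship[1->2]=2 ship[0->1]=1 prod=2 -> [6 5 9]
Step 2: demand=4,sold=4 ship[1->2]=2 ship[0->1]=1 prod=2 -> [7 4 7]
Step 3: demand=4,sold=4 ship[1->2]=2 ship[0->1]=1 prod=2 -> [8 3 5]
Step 4: demand=4,sold=4 ship[1->2]=2 ship[0->1]=1 prod=2 -> [9 2 3]
Step 5: demand=4,sold=3 ship[1->2]=2 ship[0->1]=1 prod=2 -> [10 1 2]
Step 6: demand=4,sold=2 ship[1->2]=1 ship[0->1]=1 prod=2 -> [11 1 1]
Step 7: demand=4,sold=1 ship[1->2]=1 ship[0->1]=1 prod=2 -> [12 1 1]
Step 8: demand=4,sold=1 ship[1->2]=1 ship[0->1]=1 prod=2 -> [13 1 1]
Step 9: demand=4,sold=1 ship[1->2]=1 ship[0->1]=1 prod=2 -> [14 1 1]
Step 10: demand=4,sold=1 ship[1->2]=1 ship[0->1]=1 prod=2 -> [15 1 1]
Step 11: demand=4,sold=1 ship[1->2]=1 ship[0->1]=1 prod=2 -> [16 1 1]
Step 12: demand=4,sold=1 ship[1->2]=1 ship[0->1]=1 prod=2 -> [17 1 1]
First stockout at step 5

5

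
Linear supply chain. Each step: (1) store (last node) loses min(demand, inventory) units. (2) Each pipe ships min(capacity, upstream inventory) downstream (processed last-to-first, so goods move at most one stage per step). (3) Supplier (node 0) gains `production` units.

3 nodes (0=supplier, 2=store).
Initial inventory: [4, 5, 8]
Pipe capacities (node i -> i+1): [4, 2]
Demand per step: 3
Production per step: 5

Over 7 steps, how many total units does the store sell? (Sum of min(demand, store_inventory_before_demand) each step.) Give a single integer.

Step 1: sold=3 (running total=3) -> [5 7 7]
Step 2: sold=3 (running total=6) -> [6 9 6]
Step 3: sold=3 (running total=9) -> [7 11 5]
Step 4: sold=3 (running total=12) -> [8 13 4]
Step 5: sold=3 (running total=15) -> [9 15 3]
Step 6: sold=3 (running total=18) -> [10 17 2]
Step 7: sold=2 (running total=20) -> [11 19 2]

Answer: 20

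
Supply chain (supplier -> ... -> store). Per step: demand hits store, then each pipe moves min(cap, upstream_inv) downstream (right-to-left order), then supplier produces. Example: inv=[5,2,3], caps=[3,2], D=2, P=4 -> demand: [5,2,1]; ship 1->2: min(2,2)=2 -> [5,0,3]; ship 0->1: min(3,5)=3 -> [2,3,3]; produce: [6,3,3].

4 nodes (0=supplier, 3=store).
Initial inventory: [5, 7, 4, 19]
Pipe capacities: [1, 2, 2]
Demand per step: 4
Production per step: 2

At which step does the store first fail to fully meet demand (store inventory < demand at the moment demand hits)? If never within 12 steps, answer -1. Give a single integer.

Step 1: demand=4,sold=4 ship[2->3]=2 ship[1->2]=2 ship[0->1]=1 prod=2 -> [6 6 4 17]
Step 2: demand=4,sold=4 ship[2->3]=2 ship[1->2]=2 ship[0->1]=1 prod=2 -> [7 5 4 15]
Step 3: demand=4,sold=4 ship[2->3]=2 ship[1->2]=2 ship[0->1]=1 prod=2 -> [8 4 4 13]
Step 4: demand=4,sold=4 ship[2->3]=2 ship[1->2]=2 ship[0->1]=1 prod=2 -> [9 3 4 11]
Step 5: demand=4,sold=4 ship[2->3]=2 ship[1->2]=2 ship[0->1]=1 prod=2 -> [10 2 4 9]
Step 6: demand=4,sold=4 ship[2->3]=2 ship[1->2]=2 ship[0->1]=1 prod=2 -> [11 1 4 7]
Step 7: demand=4,sold=4 ship[2->3]=2 ship[1->2]=1 ship[0->1]=1 prod=2 -> [12 1 3 5]
Step 8: demand=4,sold=4 ship[2->3]=2 ship[1->2]=1 ship[0->1]=1 prod=2 -> [13 1 2 3]
Step 9: demand=4,sold=3 ship[2->3]=2 ship[1->2]=1 ship[0->1]=1 prod=2 -> [14 1 1 2]
Step 10: demand=4,sold=2 ship[2->3]=1 ship[1->2]=1 ship[0->1]=1 prod=2 -> [15 1 1 1]
Step 11: demand=4,sold=1 ship[2->3]=1 ship[1->2]=1 ship[0->1]=1 prod=2 -> [16 1 1 1]
Step 12: demand=4,sold=1 ship[2->3]=1 ship[1->2]=1 ship[0->1]=1 prod=2 -> [17 1 1 1]
First stockout at step 9

9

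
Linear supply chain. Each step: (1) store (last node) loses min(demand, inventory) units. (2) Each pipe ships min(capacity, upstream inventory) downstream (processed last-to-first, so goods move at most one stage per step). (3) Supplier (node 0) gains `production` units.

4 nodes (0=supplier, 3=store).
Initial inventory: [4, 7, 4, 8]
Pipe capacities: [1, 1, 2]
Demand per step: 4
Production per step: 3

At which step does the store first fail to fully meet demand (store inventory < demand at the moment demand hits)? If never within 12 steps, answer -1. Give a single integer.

Step 1: demand=4,sold=4 ship[2->3]=2 ship[1->2]=1 ship[0->1]=1 prod=3 -> [6 7 3 6]
Step 2: demand=4,sold=4 ship[2->3]=2 ship[1->2]=1 ship[0->1]=1 prod=3 -> [8 7 2 4]
Step 3: demand=4,sold=4 ship[2->3]=2 ship[1->2]=1 ship[0->1]=1 prod=3 -> [10 7 1 2]
Step 4: demand=4,sold=2 ship[2->3]=1 ship[1->2]=1 ship[0->1]=1 prod=3 -> [12 7 1 1]
Step 5: demand=4,sold=1 ship[2->3]=1 ship[1->2]=1 ship[0->1]=1 prod=3 -> [14 7 1 1]
Step 6: demand=4,sold=1 ship[2->3]=1 ship[1->2]=1 ship[0->1]=1 prod=3 -> [16 7 1 1]
Step 7: demand=4,sold=1 ship[2->3]=1 ship[1->2]=1 ship[0->1]=1 prod=3 -> [18 7 1 1]
Step 8: demand=4,sold=1 ship[2->3]=1 ship[1->2]=1 ship[0->1]=1 prod=3 -> [20 7 1 1]
Step 9: demand=4,sold=1 ship[2->3]=1 ship[1->2]=1 ship[0->1]=1 prod=3 -> [22 7 1 1]
Step 10: demand=4,sold=1 ship[2->3]=1 ship[1->2]=1 ship[0->1]=1 prod=3 -> [24 7 1 1]
Step 11: demand=4,sold=1 ship[2->3]=1 ship[1->2]=1 ship[0->1]=1 prod=3 -> [26 7 1 1]
Step 12: demand=4,sold=1 ship[2->3]=1 ship[1->2]=1 ship[0->1]=1 prod=3 -> [28 7 1 1]
First stockout at step 4

4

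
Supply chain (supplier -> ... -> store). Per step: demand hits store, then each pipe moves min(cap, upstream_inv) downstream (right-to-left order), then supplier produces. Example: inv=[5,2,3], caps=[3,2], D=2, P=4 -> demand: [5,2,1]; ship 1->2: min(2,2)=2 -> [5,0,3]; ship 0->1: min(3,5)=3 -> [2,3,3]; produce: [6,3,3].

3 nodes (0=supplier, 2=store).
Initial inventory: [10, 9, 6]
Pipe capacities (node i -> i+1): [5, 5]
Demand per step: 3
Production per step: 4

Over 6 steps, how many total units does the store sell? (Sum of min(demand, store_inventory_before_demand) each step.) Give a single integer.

Answer: 18

Derivation:
Step 1: sold=3 (running total=3) -> [9 9 8]
Step 2: sold=3 (running total=6) -> [8 9 10]
Step 3: sold=3 (running total=9) -> [7 9 12]
Step 4: sold=3 (running total=12) -> [6 9 14]
Step 5: sold=3 (running total=15) -> [5 9 16]
Step 6: sold=3 (running total=18) -> [4 9 18]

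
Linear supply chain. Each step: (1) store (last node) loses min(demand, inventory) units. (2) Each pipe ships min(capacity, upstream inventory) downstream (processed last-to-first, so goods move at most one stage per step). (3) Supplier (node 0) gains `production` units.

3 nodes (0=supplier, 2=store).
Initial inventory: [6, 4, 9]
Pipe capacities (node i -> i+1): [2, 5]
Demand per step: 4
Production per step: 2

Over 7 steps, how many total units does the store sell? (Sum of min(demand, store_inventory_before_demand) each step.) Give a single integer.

Step 1: sold=4 (running total=4) -> [6 2 9]
Step 2: sold=4 (running total=8) -> [6 2 7]
Step 3: sold=4 (running total=12) -> [6 2 5]
Step 4: sold=4 (running total=16) -> [6 2 3]
Step 5: sold=3 (running total=19) -> [6 2 2]
Step 6: sold=2 (running total=21) -> [6 2 2]
Step 7: sold=2 (running total=23) -> [6 2 2]

Answer: 23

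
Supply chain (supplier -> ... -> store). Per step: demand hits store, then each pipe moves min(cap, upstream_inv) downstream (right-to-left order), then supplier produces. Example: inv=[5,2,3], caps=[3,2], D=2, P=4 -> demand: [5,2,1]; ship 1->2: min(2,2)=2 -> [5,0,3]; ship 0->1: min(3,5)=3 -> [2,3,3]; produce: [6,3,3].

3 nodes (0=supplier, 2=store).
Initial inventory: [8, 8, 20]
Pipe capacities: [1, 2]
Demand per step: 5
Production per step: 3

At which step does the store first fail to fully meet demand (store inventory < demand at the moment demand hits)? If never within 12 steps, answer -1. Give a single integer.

Step 1: demand=5,sold=5 ship[1->2]=2 ship[0->1]=1 prod=3 -> [10 7 17]
Step 2: demand=5,sold=5 ship[1->2]=2 ship[0->1]=1 prod=3 -> [12 6 14]
Step 3: demand=5,sold=5 ship[1->2]=2 ship[0->1]=1 prod=3 -> [14 5 11]
Step 4: demand=5,sold=5 ship[1->2]=2 ship[0->1]=1 prod=3 -> [16 4 8]
Step 5: demand=5,sold=5 ship[1->2]=2 ship[0->1]=1 prod=3 -> [18 3 5]
Step 6: demand=5,sold=5 ship[1->2]=2 ship[0->1]=1 prod=3 -> [20 2 2]
Step 7: demand=5,sold=2 ship[1->2]=2 ship[0->1]=1 prod=3 -> [22 1 2]
Step 8: demand=5,sold=2 ship[1->2]=1 ship[0->1]=1 prod=3 -> [24 1 1]
Step 9: demand=5,sold=1 ship[1->2]=1 ship[0->1]=1 prod=3 -> [26 1 1]
Step 10: demand=5,sold=1 ship[1->2]=1 ship[0->1]=1 prod=3 -> [28 1 1]
Step 11: demand=5,sold=1 ship[1->2]=1 ship[0->1]=1 prod=3 -> [30 1 1]
Step 12: demand=5,sold=1 ship[1->2]=1 ship[0->1]=1 prod=3 -> [32 1 1]
First stockout at step 7

7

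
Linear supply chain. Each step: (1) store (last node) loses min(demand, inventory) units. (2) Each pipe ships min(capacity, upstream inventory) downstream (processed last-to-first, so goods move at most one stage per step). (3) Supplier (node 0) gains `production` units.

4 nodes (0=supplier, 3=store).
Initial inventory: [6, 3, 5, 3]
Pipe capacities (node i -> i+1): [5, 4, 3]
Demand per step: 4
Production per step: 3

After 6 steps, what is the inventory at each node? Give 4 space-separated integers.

Step 1: demand=4,sold=3 ship[2->3]=3 ship[1->2]=3 ship[0->1]=5 prod=3 -> inv=[4 5 5 3]
Step 2: demand=4,sold=3 ship[2->3]=3 ship[1->2]=4 ship[0->1]=4 prod=3 -> inv=[3 5 6 3]
Step 3: demand=4,sold=3 ship[2->3]=3 ship[1->2]=4 ship[0->1]=3 prod=3 -> inv=[3 4 7 3]
Step 4: demand=4,sold=3 ship[2->3]=3 ship[1->2]=4 ship[0->1]=3 prod=3 -> inv=[3 3 8 3]
Step 5: demand=4,sold=3 ship[2->3]=3 ship[1->2]=3 ship[0->1]=3 prod=3 -> inv=[3 3 8 3]
Step 6: demand=4,sold=3 ship[2->3]=3 ship[1->2]=3 ship[0->1]=3 prod=3 -> inv=[3 3 8 3]

3 3 8 3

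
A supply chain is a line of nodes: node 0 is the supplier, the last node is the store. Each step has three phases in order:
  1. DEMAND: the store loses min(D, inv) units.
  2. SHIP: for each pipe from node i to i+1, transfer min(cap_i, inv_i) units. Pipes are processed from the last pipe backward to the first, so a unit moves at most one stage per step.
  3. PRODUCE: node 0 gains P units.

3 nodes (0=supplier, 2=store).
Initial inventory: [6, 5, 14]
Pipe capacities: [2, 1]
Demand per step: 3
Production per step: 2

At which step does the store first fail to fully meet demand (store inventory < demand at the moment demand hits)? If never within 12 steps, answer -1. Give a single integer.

Step 1: demand=3,sold=3 ship[1->2]=1 ship[0->1]=2 prod=2 -> [6 6 12]
Step 2: demand=3,sold=3 ship[1->2]=1 ship[0->1]=2 prod=2 -> [6 7 10]
Step 3: demand=3,sold=3 ship[1->2]=1 ship[0->1]=2 prod=2 -> [6 8 8]
Step 4: demand=3,sold=3 ship[1->2]=1 ship[0->1]=2 prod=2 -> [6 9 6]
Step 5: demand=3,sold=3 ship[1->2]=1 ship[0->1]=2 prod=2 -> [6 10 4]
Step 6: demand=3,sold=3 ship[1->2]=1 ship[0->1]=2 prod=2 -> [6 11 2]
Step 7: demand=3,sold=2 ship[1->2]=1 ship[0->1]=2 prod=2 -> [6 12 1]
Step 8: demand=3,sold=1 ship[1->2]=1 ship[0->1]=2 prod=2 -> [6 13 1]
Step 9: demand=3,sold=1 ship[1->2]=1 ship[0->1]=2 prod=2 -> [6 14 1]
Step 10: demand=3,sold=1 ship[1->2]=1 ship[0->1]=2 prod=2 -> [6 15 1]
Step 11: demand=3,sold=1 ship[1->2]=1 ship[0->1]=2 prod=2 -> [6 16 1]
Step 12: demand=3,sold=1 ship[1->2]=1 ship[0->1]=2 prod=2 -> [6 17 1]
First stockout at step 7

7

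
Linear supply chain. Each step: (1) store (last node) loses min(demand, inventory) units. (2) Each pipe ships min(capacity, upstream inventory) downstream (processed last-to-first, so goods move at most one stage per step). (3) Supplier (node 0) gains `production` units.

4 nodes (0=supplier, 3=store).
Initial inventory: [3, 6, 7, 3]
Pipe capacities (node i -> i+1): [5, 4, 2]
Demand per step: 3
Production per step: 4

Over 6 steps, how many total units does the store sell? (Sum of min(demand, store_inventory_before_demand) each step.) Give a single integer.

Answer: 13

Derivation:
Step 1: sold=3 (running total=3) -> [4 5 9 2]
Step 2: sold=2 (running total=5) -> [4 5 11 2]
Step 3: sold=2 (running total=7) -> [4 5 13 2]
Step 4: sold=2 (running total=9) -> [4 5 15 2]
Step 5: sold=2 (running total=11) -> [4 5 17 2]
Step 6: sold=2 (running total=13) -> [4 5 19 2]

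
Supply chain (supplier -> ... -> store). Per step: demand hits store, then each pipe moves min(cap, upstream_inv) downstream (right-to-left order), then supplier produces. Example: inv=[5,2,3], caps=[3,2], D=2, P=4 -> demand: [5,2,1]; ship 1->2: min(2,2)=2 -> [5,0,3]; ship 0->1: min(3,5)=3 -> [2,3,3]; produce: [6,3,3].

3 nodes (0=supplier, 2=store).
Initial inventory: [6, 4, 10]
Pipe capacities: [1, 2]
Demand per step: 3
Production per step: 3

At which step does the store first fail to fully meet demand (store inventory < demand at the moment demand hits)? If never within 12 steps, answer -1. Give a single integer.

Step 1: demand=3,sold=3 ship[1->2]=2 ship[0->1]=1 prod=3 -> [8 3 9]
Step 2: demand=3,sold=3 ship[1->2]=2 ship[0->1]=1 prod=3 -> [10 2 8]
Step 3: demand=3,sold=3 ship[1->2]=2 ship[0->1]=1 prod=3 -> [12 1 7]
Step 4: demand=3,sold=3 ship[1->2]=1 ship[0->1]=1 prod=3 -> [14 1 5]
Step 5: demand=3,sold=3 ship[1->2]=1 ship[0->1]=1 prod=3 -> [16 1 3]
Step 6: demand=3,sold=3 ship[1->2]=1 ship[0->1]=1 prod=3 -> [18 1 1]
Step 7: demand=3,sold=1 ship[1->2]=1 ship[0->1]=1 prod=3 -> [20 1 1]
Step 8: demand=3,sold=1 ship[1->2]=1 ship[0->1]=1 prod=3 -> [22 1 1]
Step 9: demand=3,sold=1 ship[1->2]=1 ship[0->1]=1 prod=3 -> [24 1 1]
Step 10: demand=3,sold=1 ship[1->2]=1 ship[0->1]=1 prod=3 -> [26 1 1]
Step 11: demand=3,sold=1 ship[1->2]=1 ship[0->1]=1 prod=3 -> [28 1 1]
Step 12: demand=3,sold=1 ship[1->2]=1 ship[0->1]=1 prod=3 -> [30 1 1]
First stockout at step 7

7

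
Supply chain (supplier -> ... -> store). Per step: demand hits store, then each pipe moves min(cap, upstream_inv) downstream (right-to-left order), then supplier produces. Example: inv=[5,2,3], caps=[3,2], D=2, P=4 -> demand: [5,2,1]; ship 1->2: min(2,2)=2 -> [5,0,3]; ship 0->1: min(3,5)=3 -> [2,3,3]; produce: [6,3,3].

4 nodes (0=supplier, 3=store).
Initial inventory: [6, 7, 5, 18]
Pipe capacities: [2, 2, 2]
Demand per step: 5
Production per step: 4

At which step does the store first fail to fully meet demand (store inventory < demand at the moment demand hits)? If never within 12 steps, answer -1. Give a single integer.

Step 1: demand=5,sold=5 ship[2->3]=2 ship[1->2]=2 ship[0->1]=2 prod=4 -> [8 7 5 15]
Step 2: demand=5,sold=5 ship[2->3]=2 ship[1->2]=2 ship[0->1]=2 prod=4 -> [10 7 5 12]
Step 3: demand=5,sold=5 ship[2->3]=2 ship[1->2]=2 ship[0->1]=2 prod=4 -> [12 7 5 9]
Step 4: demand=5,sold=5 ship[2->3]=2 ship[1->2]=2 ship[0->1]=2 prod=4 -> [14 7 5 6]
Step 5: demand=5,sold=5 ship[2->3]=2 ship[1->2]=2 ship[0->1]=2 prod=4 -> [16 7 5 3]
Step 6: demand=5,sold=3 ship[2->3]=2 ship[1->2]=2 ship[0->1]=2 prod=4 -> [18 7 5 2]
Step 7: demand=5,sold=2 ship[2->3]=2 ship[1->2]=2 ship[0->1]=2 prod=4 -> [20 7 5 2]
Step 8: demand=5,sold=2 ship[2->3]=2 ship[1->2]=2 ship[0->1]=2 prod=4 -> [22 7 5 2]
Step 9: demand=5,sold=2 ship[2->3]=2 ship[1->2]=2 ship[0->1]=2 prod=4 -> [24 7 5 2]
Step 10: demand=5,sold=2 ship[2->3]=2 ship[1->2]=2 ship[0->1]=2 prod=4 -> [26 7 5 2]
Step 11: demand=5,sold=2 ship[2->3]=2 ship[1->2]=2 ship[0->1]=2 prod=4 -> [28 7 5 2]
Step 12: demand=5,sold=2 ship[2->3]=2 ship[1->2]=2 ship[0->1]=2 prod=4 -> [30 7 5 2]
First stockout at step 6

6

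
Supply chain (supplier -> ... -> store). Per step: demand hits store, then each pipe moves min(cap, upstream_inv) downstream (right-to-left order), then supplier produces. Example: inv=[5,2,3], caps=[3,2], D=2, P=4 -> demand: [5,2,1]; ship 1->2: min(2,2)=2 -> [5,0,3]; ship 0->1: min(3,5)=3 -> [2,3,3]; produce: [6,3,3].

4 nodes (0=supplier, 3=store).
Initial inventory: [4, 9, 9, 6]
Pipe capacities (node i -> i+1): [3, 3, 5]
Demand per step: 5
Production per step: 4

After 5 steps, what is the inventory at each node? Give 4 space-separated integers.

Step 1: demand=5,sold=5 ship[2->3]=5 ship[1->2]=3 ship[0->1]=3 prod=4 -> inv=[5 9 7 6]
Step 2: demand=5,sold=5 ship[2->3]=5 ship[1->2]=3 ship[0->1]=3 prod=4 -> inv=[6 9 5 6]
Step 3: demand=5,sold=5 ship[2->3]=5 ship[1->2]=3 ship[0->1]=3 prod=4 -> inv=[7 9 3 6]
Step 4: demand=5,sold=5 ship[2->3]=3 ship[1->2]=3 ship[0->1]=3 prod=4 -> inv=[8 9 3 4]
Step 5: demand=5,sold=4 ship[2->3]=3 ship[1->2]=3 ship[0->1]=3 prod=4 -> inv=[9 9 3 3]

9 9 3 3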